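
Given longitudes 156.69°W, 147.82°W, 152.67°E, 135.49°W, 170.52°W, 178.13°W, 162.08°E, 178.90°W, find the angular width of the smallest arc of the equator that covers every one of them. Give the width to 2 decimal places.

Sort the longitudes: -178.90°, -178.13°, -170.52°, -156.69°, -147.82°, -135.49°, +152.67°, +162.08°.
Eastward gaps between consecutive values (wrapping around): 0.77°, 7.61°, 13.83°, 8.87°, 12.33°, 288.16°, 9.41°, 19.02°.
Largest gap = 288.16° ⇒ minimal covering band is its complement: 360° − 288.16° = 71.84°.
Band runs from +152.67° eastward to -135.49°, crossing the antimeridian.

71.84°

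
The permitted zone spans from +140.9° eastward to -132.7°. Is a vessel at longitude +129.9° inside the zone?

No

Band width going east from +140.9° to -132.7°: ((-132.7 − 140.9) mod 360) = 86.4°.
Offset of +129.9° east of the west edge: ((129.9 − 140.9) mod 360) = 349.0°.
349.0° > 86.4° ⇒ outside.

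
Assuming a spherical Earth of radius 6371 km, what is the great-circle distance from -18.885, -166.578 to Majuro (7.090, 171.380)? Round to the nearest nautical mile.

Δλ = 171.380 − -166.578 = 337.958°; wrapped into (−180°, 180°]: -22.042°.
Δφ = 7.090 − -18.885 = 25.975°.
a = sin²(Δφ/2) + cos φ₁ · cos φ₂ · sin²(Δλ/2) = 0.084821.
c = 2·atan2(√a, √(1−a)) = 0.59105 rad → d = 6371·c ≈ 3765.56 km ≈ 2033.24 nmi.

2033 nmi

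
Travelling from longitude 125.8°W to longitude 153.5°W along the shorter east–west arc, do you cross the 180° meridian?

No

Signed shortest Δλ = ((-153.5 − -125.8 + 180) mod 360) − 180 = -27.7°.
Going west by 27.7° from -125.8° reaches -153.5° without touching 180°.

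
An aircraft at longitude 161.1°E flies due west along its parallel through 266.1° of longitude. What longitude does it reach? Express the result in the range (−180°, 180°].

Start at +161.1°; shift −266.1° → -105.0°.
-105.0° already lies in (−180°, 180°].

105.0°W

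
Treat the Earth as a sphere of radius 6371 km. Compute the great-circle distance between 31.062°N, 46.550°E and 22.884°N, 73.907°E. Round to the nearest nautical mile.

1539 nmi

Δλ = 73.907 − 46.550 = 27.357°.
Δφ = 22.884 − 31.062 = -8.178°.
a = sin²(Δφ/2) + cos φ₁ · cos φ₂ · sin²(Δλ/2) = 0.049216.
c = 2·atan2(√a, √(1−a)) = 0.44742 rad → d = 6371·c ≈ 2850.48 km ≈ 1539.14 nmi.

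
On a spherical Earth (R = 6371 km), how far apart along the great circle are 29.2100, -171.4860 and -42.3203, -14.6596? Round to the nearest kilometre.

17480 km

Δλ = -14.6596 − -171.4860 = 156.8264°.
Δφ = -42.3203 − 29.2100 = -71.5303°.
a = sin²(Δφ/2) + cos φ₁ · cos φ₂ · sin²(Δλ/2) = 0.960932.
c = 2·atan2(√a, √(1−a)) = 2.74366 rad → d = 6371·c ≈ 17479.87 km.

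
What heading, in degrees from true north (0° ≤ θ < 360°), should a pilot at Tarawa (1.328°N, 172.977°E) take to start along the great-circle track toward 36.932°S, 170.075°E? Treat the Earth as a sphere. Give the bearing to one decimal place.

Δλ = 170.075 − 172.977 = -2.902°.
θ = atan2( sin Δλ · cos φ₂ , cos φ₁ · sin φ₂ − sin φ₁ · cos φ₂ · cos Δλ )
  = atan2(-0.04047, -0.61921) = -176.261° → normalised to [0°, 360°): 183.739°.

183.7°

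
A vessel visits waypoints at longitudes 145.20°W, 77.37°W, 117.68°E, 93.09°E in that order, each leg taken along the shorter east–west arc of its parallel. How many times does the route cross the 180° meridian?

Leg 1: -145.20° → -77.37°, shortest Δλ = 67.83° (east) — does not cross 180°.
Leg 2: -77.37° → +117.68°, shortest Δλ = -164.95° (west) — crosses 180°.
Leg 3: +117.68° → +93.09°, shortest Δλ = -24.59° (west) — does not cross 180°.
Total crossings: 1.

1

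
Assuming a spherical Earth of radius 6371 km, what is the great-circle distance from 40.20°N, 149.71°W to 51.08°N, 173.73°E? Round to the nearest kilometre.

Δλ = 173.73 − -149.71 = 323.44°; wrapped into (−180°, 180°]: -36.56°.
Δφ = 51.08 − 40.20 = 10.88°.
a = sin²(Δφ/2) + cos φ₁ · cos φ₂ · sin²(Δλ/2) = 0.056196.
c = 2·atan2(√a, √(1−a)) = 0.47867 rad → d = 6371·c ≈ 3049.62 km.

3050 km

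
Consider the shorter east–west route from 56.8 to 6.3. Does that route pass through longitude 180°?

Signed shortest Δλ = ((6.3 − 56.8 + 180) mod 360) − 180 = -50.5°.
Going west by 50.5° from +56.8° reaches +6.3° without touching 180°.

No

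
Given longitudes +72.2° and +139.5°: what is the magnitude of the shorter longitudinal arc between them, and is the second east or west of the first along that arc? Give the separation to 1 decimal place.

Raw difference: 139.5 − 72.2 = 67.3°.
Normalise into (−180°, 180°]: 67.3° stays 67.3°.
Positive ⇒ the second point lies to the east; separation 67.3°.

67.3° east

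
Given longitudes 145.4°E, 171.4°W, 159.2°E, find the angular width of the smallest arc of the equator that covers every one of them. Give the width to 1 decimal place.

43.2°

Sort the longitudes: -171.4°, +145.4°, +159.2°.
Eastward gaps between consecutive values (wrapping around): 316.8°, 13.8°, 29.4°.
Largest gap = 316.8° ⇒ minimal covering band is its complement: 360° − 316.8° = 43.2°.
Band runs from +145.4° eastward to -171.4°, crossing the antimeridian.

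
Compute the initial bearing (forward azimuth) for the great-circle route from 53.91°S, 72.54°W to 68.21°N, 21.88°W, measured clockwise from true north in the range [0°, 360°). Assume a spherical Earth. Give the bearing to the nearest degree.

21°

Δλ = -21.88 − -72.54 = 50.66°.
θ = atan2( sin Δλ · cos φ₂ , cos φ₁ · sin φ₂ − sin φ₁ · cos φ₂ · cos Δλ )
  = atan2(0.28709, 0.73712) = 21.280° → normalised to [0°, 360°): 21.280°.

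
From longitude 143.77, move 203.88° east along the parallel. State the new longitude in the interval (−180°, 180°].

Start at +143.77°; shift +203.88° → +347.65°.
+347.65° lies outside (−180°, 180°]; subtract 360° → -12.35°.

-12.35°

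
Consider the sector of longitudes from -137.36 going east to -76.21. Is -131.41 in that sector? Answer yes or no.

Yes

Band width going east from -137.36° to -76.21°: ((-76.21 − -137.36) mod 360) = 61.15°.
Offset of -131.41° east of the west edge: ((-131.41 − -137.36) mod 360) = 5.95°.
5.95° ≤ 61.15° ⇒ inside.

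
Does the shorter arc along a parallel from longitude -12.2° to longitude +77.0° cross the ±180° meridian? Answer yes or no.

No

Signed shortest Δλ = ((77.0 − -12.2 + 180) mod 360) − 180 = 89.2°.
Going east by 89.2° from -12.2° reaches +77.0° without touching 180°.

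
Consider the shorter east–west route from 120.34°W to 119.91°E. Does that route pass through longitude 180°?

Yes

Naïve |119.91 − -120.34| = 240.25° > 180°, so the shorter arc goes the other way round — across 180°.
Signed shortest Δλ = ((119.91 − -120.34 + 180) mod 360) − 180 = -119.75°.
Going west by 119.75° from -120.34° passes through 180° before reaching +119.91°.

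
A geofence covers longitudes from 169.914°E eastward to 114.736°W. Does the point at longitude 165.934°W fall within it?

Band width going east from +169.914° to -114.736°: ((-114.736 − 169.914) mod 360) = 75.350°.
Offset of -165.934° east of the west edge: ((-165.934 − 169.914) mod 360) = 24.152°.
24.152° ≤ 75.350° ⇒ inside.

Yes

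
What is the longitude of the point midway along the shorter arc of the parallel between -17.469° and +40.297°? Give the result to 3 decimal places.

+11.414°

Signed shortest Δλ from -17.469° to +40.297° is +57.766°.
Midpoint longitude = -17.469° + (+57.766°)/2 = -17.469° + 28.883° = +11.414°.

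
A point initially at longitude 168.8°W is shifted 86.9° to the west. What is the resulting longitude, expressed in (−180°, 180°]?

104.3°E

Start at -168.8°; shift −86.9° → -255.7°.
-255.7° lies outside (−180°, 180°]; add 360° → +104.3°.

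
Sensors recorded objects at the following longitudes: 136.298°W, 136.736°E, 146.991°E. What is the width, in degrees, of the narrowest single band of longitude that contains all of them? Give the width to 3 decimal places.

86.966°

Sort the longitudes: -136.298°, +136.736°, +146.991°.
Eastward gaps between consecutive values (wrapping around): 273.034°, 10.255°, 76.711°.
Largest gap = 273.034° ⇒ minimal covering band is its complement: 360° − 273.034° = 86.966°.
Band runs from +136.736° eastward to -136.298°, crossing the antimeridian.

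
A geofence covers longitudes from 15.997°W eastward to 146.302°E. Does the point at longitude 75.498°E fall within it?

Band width going east from -15.997° to +146.302°: ((146.302 − -15.997) mod 360) = 162.299°.
Offset of +75.498° east of the west edge: ((75.498 − -15.997) mod 360) = 91.495°.
91.495° ≤ 162.299° ⇒ inside.

Yes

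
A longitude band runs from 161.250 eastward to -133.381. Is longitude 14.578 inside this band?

No

Band width going east from +161.250° to -133.381°: ((-133.381 − 161.250) mod 360) = 65.369°.
Offset of +14.578° east of the west edge: ((14.578 − 161.250) mod 360) = 213.328°.
213.328° > 65.369° ⇒ outside.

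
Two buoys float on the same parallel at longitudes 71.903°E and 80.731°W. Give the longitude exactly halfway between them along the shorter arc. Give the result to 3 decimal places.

4.414°W

Signed shortest Δλ from +71.903° to -80.731° is -152.634°.
Midpoint longitude = +71.903° + (-152.634°)/2 = +71.903° − 76.317° = -4.414°.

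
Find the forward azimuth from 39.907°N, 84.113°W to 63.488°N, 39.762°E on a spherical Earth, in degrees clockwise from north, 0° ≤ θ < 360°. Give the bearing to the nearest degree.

Δλ = 39.762 − -84.113 = 123.875°.
θ = atan2( sin Δλ · cos φ₂ , cos φ₁ · sin φ₂ − sin φ₁ · cos φ₂ · cos Δλ )
  = atan2(0.37061, 0.84604) = 23.656° → normalised to [0°, 360°): 23.656°.

24°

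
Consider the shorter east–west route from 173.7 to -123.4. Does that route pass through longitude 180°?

Yes

Naïve |-123.4 − 173.7| = 297.1° > 180°, so the shorter arc goes the other way round — across 180°.
Signed shortest Δλ = ((-123.4 − 173.7 + 180) mod 360) − 180 = 62.9°.
Going east by 62.9° from +173.7° passes through 180° before reaching -123.4°.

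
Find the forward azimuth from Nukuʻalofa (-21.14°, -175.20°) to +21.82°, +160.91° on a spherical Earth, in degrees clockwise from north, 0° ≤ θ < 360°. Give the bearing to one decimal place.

330.1°

Δλ = 160.91 − -175.20 = 336.11°; wrapped into (−180°, 180°]: -23.89°.
θ = atan2( sin Δλ · cos φ₂ , cos φ₁ · sin φ₂ − sin φ₁ · cos φ₂ · cos Δλ )
  = atan2(-0.37597, 0.65280) = -29.939° → normalised to [0°, 360°): 330.061°.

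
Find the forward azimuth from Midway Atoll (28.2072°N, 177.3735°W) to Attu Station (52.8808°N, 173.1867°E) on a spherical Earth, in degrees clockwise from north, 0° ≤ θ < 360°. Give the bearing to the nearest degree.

Δλ = 173.1867 − -177.3735 = 350.5602°; wrapped into (−180°, 180°]: -9.4398°.
θ = atan2( sin Δλ · cos φ₂ , cos φ₁ · sin φ₂ − sin φ₁ · cos φ₂ · cos Δλ )
  = atan2(-0.09898, 0.42131) = -13.221° → normalised to [0°, 360°): 346.779°.

347°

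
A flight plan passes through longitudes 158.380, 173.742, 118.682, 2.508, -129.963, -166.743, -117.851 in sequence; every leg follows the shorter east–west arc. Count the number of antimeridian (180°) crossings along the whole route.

Leg 1: +158.380° → +173.742°, shortest Δλ = 15.362° (east) — does not cross 180°.
Leg 2: +173.742° → +118.682°, shortest Δλ = -55.06° (west) — does not cross 180°.
Leg 3: +118.682° → +2.508°, shortest Δλ = -116.174° (west) — does not cross 180°.
Leg 4: +2.508° → -129.963°, shortest Δλ = -132.471° (west) — does not cross 180°.
Leg 5: -129.963° → -166.743°, shortest Δλ = -36.78° (west) — does not cross 180°.
Leg 6: -166.743° → -117.851°, shortest Δλ = 48.892° (east) — does not cross 180°.
Total crossings: 0.

0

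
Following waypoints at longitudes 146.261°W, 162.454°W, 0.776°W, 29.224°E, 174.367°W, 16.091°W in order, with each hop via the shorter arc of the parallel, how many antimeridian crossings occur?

1

Leg 1: -146.261° → -162.454°, shortest Δλ = -16.193° (west) — does not cross 180°.
Leg 2: -162.454° → -0.776°, shortest Δλ = 161.678° (east) — does not cross 180°.
Leg 3: -0.776° → +29.224°, shortest Δλ = 30.0° (east) — does not cross 180°.
Leg 4: +29.224° → -174.367°, shortest Δλ = 156.409° (east) — crosses 180°.
Leg 5: -174.367° → -16.091°, shortest Δλ = 158.276° (east) — does not cross 180°.
Total crossings: 1.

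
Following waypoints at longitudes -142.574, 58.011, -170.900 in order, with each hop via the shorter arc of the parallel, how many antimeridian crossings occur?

2

Leg 1: -142.574° → +58.011°, shortest Δλ = -159.415° (west) — crosses 180°.
Leg 2: +58.011° → -170.900°, shortest Δλ = 131.089° (east) — crosses 180°.
Total crossings: 2.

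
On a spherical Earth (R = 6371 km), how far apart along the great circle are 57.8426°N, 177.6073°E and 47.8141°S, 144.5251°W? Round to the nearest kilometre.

12253 km

Δλ = -144.5251 − 177.6073 = -322.1324°; wrapped into (−180°, 180°]: 37.8676°.
Δφ = -47.8141 − 57.8426 = -105.6567°.
a = sin²(Δφ/2) + cos φ₁ · cos φ₂ · sin²(Δλ/2) = 0.672568.
c = 2·atan2(√a, √(1−a)) = 1.92318 rad → d = 6371·c ≈ 12252.57 km.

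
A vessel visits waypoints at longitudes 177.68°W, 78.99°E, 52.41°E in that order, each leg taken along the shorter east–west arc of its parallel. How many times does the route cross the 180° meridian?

Leg 1: -177.68° → +78.99°, shortest Δλ = -103.33° (west) — crosses 180°.
Leg 2: +78.99° → +52.41°, shortest Δλ = -26.58° (west) — does not cross 180°.
Total crossings: 1.

1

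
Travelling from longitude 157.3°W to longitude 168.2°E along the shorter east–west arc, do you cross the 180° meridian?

Yes

Naïve |168.2 − -157.3| = 325.5° > 180°, so the shorter arc goes the other way round — across 180°.
Signed shortest Δλ = ((168.2 − -157.3 + 180) mod 360) − 180 = -34.5°.
Going west by 34.5° from -157.3° passes through 180° before reaching +168.2°.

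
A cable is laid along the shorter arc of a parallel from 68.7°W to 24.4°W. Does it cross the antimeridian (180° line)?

No

Signed shortest Δλ = ((-24.4 − -68.7 + 180) mod 360) − 180 = 44.3°.
Going east by 44.3° from -68.7° reaches -24.4° without touching 180°.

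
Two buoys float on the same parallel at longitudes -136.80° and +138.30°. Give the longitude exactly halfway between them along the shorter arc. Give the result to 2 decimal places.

Signed shortest Δλ from -136.80° to +138.30° is -84.90°.
Midpoint longitude = -136.80° + (-84.90°)/2 = -136.80° − 42.45° = -179.25°.
(The naïve average (-136.80 + +138.30)/2 = 0.75° is on the wrong side of the globe.)

-179.25°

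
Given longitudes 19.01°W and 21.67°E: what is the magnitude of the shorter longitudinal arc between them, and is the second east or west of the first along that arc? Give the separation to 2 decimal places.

40.68° east

Raw difference: 21.67 − -19.01 = 40.68°.
Normalise into (−180°, 180°]: 40.68° stays 40.68°.
Positive ⇒ the second point lies to the east; separation 40.68°.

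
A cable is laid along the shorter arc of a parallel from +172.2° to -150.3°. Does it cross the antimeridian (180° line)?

Naïve |-150.3 − 172.2| = 322.5° > 180°, so the shorter arc goes the other way round — across 180°.
Signed shortest Δλ = ((-150.3 − 172.2 + 180) mod 360) − 180 = 37.5°.
Going east by 37.5° from +172.2° passes through 180° before reaching -150.3°.

Yes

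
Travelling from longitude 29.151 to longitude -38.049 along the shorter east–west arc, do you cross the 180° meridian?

No

Signed shortest Δλ = ((-38.049 − 29.151 + 180) mod 360) − 180 = -67.2°.
Going west by 67.2° from +29.151° reaches -38.049° without touching 180°.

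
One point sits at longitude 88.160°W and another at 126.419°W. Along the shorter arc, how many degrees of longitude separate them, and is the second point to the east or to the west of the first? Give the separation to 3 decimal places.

38.259° west

Raw difference: -126.419 − -88.160 = -38.259°.
Normalise into (−180°, 180°]: -38.259° stays -38.259°.
Negative ⇒ the second point lies to the west; separation 38.259°.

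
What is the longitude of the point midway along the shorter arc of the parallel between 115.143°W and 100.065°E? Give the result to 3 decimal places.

Signed shortest Δλ from -115.143° to +100.065° is -144.792°.
Midpoint longitude = -115.143° + (-144.792°)/2 = -115.143° − 72.396° = -187.539°.
Normalise into (−180°, 180°]: +172.461°.
(The naïve average (-115.143 + +100.065)/2 = -7.539° is on the wrong side of the globe.)

172.461°E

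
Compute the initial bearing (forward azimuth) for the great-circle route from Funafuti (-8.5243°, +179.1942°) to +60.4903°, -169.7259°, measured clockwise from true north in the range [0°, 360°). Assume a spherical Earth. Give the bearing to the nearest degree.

Δλ = -169.7259 − 179.1942 = -348.9201°; wrapped into (−180°, 180°]: 11.0799°.
θ = atan2( sin Δλ · cos φ₂ , cos φ₁ · sin φ₂ − sin φ₁ · cos φ₂ · cos Δλ )
  = atan2(0.09466, 0.93231) = 5.798° → normalised to [0°, 360°): 5.798°.

6°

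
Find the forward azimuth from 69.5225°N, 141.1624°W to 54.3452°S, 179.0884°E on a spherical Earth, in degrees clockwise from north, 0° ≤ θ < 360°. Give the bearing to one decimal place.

207.9°

Δλ = 179.0884 − -141.1624 = 320.2508°; wrapped into (−180°, 180°]: -39.7492°.
θ = atan2( sin Δλ · cos φ₂ , cos φ₁ · sin φ₂ − sin φ₁ · cos φ₂ · cos Δλ )
  = atan2(-0.37272, -0.70410) = -152.105° → normalised to [0°, 360°): 207.895°.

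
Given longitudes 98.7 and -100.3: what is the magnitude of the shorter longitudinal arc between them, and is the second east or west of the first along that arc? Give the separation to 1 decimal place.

161.0° east

Raw difference: -100.3 − 98.7 = -199.0°.
Normalise into (−180°, 180°]: -199.0° + 360° = 161.0°.
Positive ⇒ the second point lies to the east; separation 161.0°.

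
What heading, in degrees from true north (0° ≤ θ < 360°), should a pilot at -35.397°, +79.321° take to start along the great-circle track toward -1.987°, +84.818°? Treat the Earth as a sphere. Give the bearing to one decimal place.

9.9°

Δλ = 84.818 − 79.321 = 5.497°.
θ = atan2( sin Δλ · cos φ₂ , cos φ₁ · sin φ₂ − sin φ₁ · cos φ₂ · cos Δλ )
  = atan2(0.09574, 0.54796) = 9.910° → normalised to [0°, 360°): 9.910°.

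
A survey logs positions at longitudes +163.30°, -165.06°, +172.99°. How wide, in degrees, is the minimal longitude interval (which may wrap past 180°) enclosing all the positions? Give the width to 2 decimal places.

Sort the longitudes: -165.06°, +163.30°, +172.99°.
Eastward gaps between consecutive values (wrapping around): 328.36°, 9.69°, 21.95°.
Largest gap = 328.36° ⇒ minimal covering band is its complement: 360° − 328.36° = 31.64°.
Band runs from +163.30° eastward to -165.06°, crossing the antimeridian.

31.64°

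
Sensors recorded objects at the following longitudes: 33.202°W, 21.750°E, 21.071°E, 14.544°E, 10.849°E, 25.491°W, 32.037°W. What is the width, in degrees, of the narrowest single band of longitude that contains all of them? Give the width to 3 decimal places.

54.952°

Sort the longitudes: -33.202°, -32.037°, -25.491°, +10.849°, +14.544°, +21.071°, +21.750°.
Eastward gaps between consecutive values (wrapping around): 1.165°, 6.546°, 36.340°, 3.695°, 6.527°, 0.679°, 305.048°.
Largest gap = 305.048° ⇒ minimal covering band is its complement: 360° − 305.048° = 54.952°.
Band runs from -33.202° eastward to +21.750°.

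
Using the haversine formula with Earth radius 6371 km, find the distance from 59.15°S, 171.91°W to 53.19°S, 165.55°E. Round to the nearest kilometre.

Δλ = 165.55 − -171.91 = 337.46°; wrapped into (−180°, 180°]: -22.54°.
Δφ = -53.19 − -59.15 = 5.96°.
a = sin²(Δφ/2) + cos φ₁ · cos φ₂ · sin²(Δλ/2) = 0.014438.
c = 2·atan2(√a, √(1−a)) = 0.24090 rad → d = 6371·c ≈ 1534.74 km.

1535 km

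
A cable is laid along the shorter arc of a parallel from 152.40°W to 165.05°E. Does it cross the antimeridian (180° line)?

Yes

Naïve |165.05 − -152.40| = 317.45° > 180°, so the shorter arc goes the other way round — across 180°.
Signed shortest Δλ = ((165.05 − -152.40 + 180) mod 360) − 180 = -42.55°.
Going west by 42.55° from -152.40° passes through 180° before reaching +165.05°.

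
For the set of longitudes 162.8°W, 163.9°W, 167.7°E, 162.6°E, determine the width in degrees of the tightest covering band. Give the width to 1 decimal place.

Sort the longitudes: -163.9°, -162.8°, +162.6°, +167.7°.
Eastward gaps between consecutive values (wrapping around): 1.1°, 325.4°, 5.1°, 28.4°.
Largest gap = 325.4° ⇒ minimal covering band is its complement: 360° − 325.4° = 34.6°.
Band runs from +162.6° eastward to -162.8°, crossing the antimeridian.

34.6°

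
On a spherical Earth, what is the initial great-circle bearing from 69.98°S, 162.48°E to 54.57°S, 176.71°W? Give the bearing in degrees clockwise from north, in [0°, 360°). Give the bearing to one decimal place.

Δλ = -176.71 − 162.48 = -339.19°; wrapped into (−180°, 180°]: 20.81°.
θ = atan2( sin Δλ · cos φ₂ , cos φ₁ · sin φ₂ − sin φ₁ · cos φ₂ · cos Δλ )
  = atan2(0.20595, 0.23019) = 41.819° → normalised to [0°, 360°): 41.819°.

41.8°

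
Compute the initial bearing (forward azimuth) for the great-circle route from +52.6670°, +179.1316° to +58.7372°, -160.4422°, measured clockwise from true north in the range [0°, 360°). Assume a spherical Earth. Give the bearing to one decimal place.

54.0°

Δλ = -160.4422 − 179.1316 = -339.5738°; wrapped into (−180°, 180°]: 20.4262°.
θ = atan2( sin Δλ · cos φ₂ , cos φ₁ · sin φ₂ − sin φ₁ · cos φ₂ · cos Δλ )
  = atan2(0.18112, 0.13169) = 53.979° → normalised to [0°, 360°): 53.979°.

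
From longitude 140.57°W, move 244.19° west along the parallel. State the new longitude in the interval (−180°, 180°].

Start at -140.57°; shift −244.19° → -384.76°.
-384.76° lies outside (−180°, 180°]; add 360° → -24.76°.

24.76°W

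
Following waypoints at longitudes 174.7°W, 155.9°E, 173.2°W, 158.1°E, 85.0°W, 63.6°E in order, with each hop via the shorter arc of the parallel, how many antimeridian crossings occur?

4

Leg 1: -174.7° → +155.9°, shortest Δλ = -29.4° (west) — crosses 180°.
Leg 2: +155.9° → -173.2°, shortest Δλ = 30.9° (east) — crosses 180°.
Leg 3: -173.2° → +158.1°, shortest Δλ = -28.7° (west) — crosses 180°.
Leg 4: +158.1° → -85.0°, shortest Δλ = 116.9° (east) — crosses 180°.
Leg 5: -85.0° → +63.6°, shortest Δλ = 148.6° (east) — does not cross 180°.
Total crossings: 4.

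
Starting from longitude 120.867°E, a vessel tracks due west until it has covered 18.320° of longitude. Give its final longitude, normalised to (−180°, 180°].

Start at +120.867°; shift −18.320° → +102.547°.
+102.547° already lies in (−180°, 180°].

102.547°E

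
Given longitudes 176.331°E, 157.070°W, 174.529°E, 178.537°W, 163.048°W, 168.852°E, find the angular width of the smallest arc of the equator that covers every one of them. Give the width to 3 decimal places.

34.078°

Sort the longitudes: -178.537°, -163.048°, -157.070°, +168.852°, +174.529°, +176.331°.
Eastward gaps between consecutive values (wrapping around): 15.489°, 5.978°, 325.922°, 5.677°, 1.802°, 5.132°.
Largest gap = 325.922° ⇒ minimal covering band is its complement: 360° − 325.922° = 34.078°.
Band runs from +168.852° eastward to -157.070°, crossing the antimeridian.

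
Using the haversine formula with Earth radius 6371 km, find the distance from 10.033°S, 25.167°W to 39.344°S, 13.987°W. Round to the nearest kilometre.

3443 km

Δλ = -13.987 − -25.167 = 11.180°.
Δφ = -39.344 − -10.033 = -29.311°.
a = sin²(Δφ/2) + cos φ₁ · cos φ₂ · sin²(Δλ/2) = 0.071238.
c = 2·atan2(√a, √(1−a)) = 0.54036 rad → d = 6371·c ≈ 3442.63 km.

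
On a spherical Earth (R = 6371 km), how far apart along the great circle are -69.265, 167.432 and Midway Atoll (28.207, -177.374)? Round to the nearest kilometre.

10909 km

Δλ = -177.374 − 167.432 = -344.806°; wrapped into (−180°, 180°]: 15.194°.
Δφ = 28.207 − -69.265 = 97.472°.
a = sin²(Δφ/2) + cos φ₁ · cos φ₂ · sin²(Δλ/2) = 0.570474.
c = 2·atan2(√a, √(1−a)) = 1.71222 rad → d = 6371·c ≈ 10908.52 km.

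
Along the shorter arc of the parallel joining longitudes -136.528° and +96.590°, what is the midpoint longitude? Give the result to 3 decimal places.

+160.031°

Signed shortest Δλ from -136.528° to +96.590° is -126.882°.
Midpoint longitude = -136.528° + (-126.882°)/2 = -136.528° − 63.441° = -199.969°.
Normalise into (−180°, 180°]: +160.031°.
(The naïve average (-136.528 + +96.590)/2 = -19.969° is on the wrong side of the globe.)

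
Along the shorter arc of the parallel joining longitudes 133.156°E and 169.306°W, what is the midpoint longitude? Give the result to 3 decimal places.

161.925°E

Signed shortest Δλ from +133.156° to -169.306° is +57.538°.
Midpoint longitude = +133.156° + (+57.538°)/2 = +133.156° + 28.769° = +161.925°.
(The naïve average (+133.156 + -169.306)/2 = -18.075° is on the wrong side of the globe.)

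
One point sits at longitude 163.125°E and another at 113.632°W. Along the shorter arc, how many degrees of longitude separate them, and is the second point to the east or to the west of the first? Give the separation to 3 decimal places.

83.243° east

Raw difference: -113.632 − 163.125 = -276.757°.
Normalise into (−180°, 180°]: -276.757° + 360° = 83.243°.
Positive ⇒ the second point lies to the east; separation 83.243°.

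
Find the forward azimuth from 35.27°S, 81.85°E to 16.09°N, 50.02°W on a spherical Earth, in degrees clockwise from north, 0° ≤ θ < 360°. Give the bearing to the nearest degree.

Δλ = -50.02 − 81.85 = -131.87°.
θ = atan2( sin Δλ · cos φ₂ , cos φ₁ · sin φ₂ − sin φ₁ · cos φ₂ · cos Δλ )
  = atan2(-0.71549, -0.14403) = -101.382° → normalised to [0°, 360°): 258.618°.

259°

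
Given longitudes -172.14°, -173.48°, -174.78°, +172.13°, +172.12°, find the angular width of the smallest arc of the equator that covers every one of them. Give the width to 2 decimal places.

15.74°

Sort the longitudes: -174.78°, -173.48°, -172.14°, +172.12°, +172.13°.
Eastward gaps between consecutive values (wrapping around): 1.30°, 1.34°, 344.26°, 0.01°, 13.09°.
Largest gap = 344.26° ⇒ minimal covering band is its complement: 360° − 344.26° = 15.74°.
Band runs from +172.12° eastward to -172.14°, crossing the antimeridian.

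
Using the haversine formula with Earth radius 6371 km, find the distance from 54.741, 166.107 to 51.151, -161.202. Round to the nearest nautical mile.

Δλ = -161.202 − 166.107 = -327.309°; wrapped into (−180°, 180°]: 32.691°.
Δφ = 51.151 − 54.741 = -3.590°.
a = sin²(Δφ/2) + cos φ₁ · cos φ₂ · sin²(Δλ/2) = 0.029661.
c = 2·atan2(√a, √(1−a)) = 0.34617 rad → d = 6371·c ≈ 2205.46 km ≈ 1190.85 nmi.

1191 nmi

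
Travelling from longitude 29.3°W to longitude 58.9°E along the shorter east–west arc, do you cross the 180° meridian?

Signed shortest Δλ = ((58.9 − -29.3 + 180) mod 360) − 180 = 88.2°.
Going east by 88.2° from -29.3° reaches +58.9° without touching 180°.

No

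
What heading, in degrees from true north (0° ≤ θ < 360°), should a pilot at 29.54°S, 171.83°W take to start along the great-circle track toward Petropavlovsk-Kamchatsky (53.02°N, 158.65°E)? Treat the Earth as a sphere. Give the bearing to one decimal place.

Δλ = 158.65 − -171.83 = 330.48°; wrapped into (−180°, 180°]: -29.52°.
θ = atan2( sin Δλ · cos φ₂ , cos φ₁ · sin φ₂ − sin φ₁ · cos φ₂ · cos Δλ )
  = atan2(-0.29639, 0.95308) = -17.275° → normalised to [0°, 360°): 342.725°.

342.7°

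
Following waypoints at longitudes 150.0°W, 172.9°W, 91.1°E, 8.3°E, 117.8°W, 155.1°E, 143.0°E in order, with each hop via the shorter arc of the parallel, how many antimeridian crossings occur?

Leg 1: -150.0° → -172.9°, shortest Δλ = -22.9° (west) — does not cross 180°.
Leg 2: -172.9° → +91.1°, shortest Δλ = -96.0° (west) — crosses 180°.
Leg 3: +91.1° → +8.3°, shortest Δλ = -82.8° (west) — does not cross 180°.
Leg 4: +8.3° → -117.8°, shortest Δλ = -126.1° (west) — does not cross 180°.
Leg 5: -117.8° → +155.1°, shortest Δλ = -87.1° (west) — crosses 180°.
Leg 6: +155.1° → +143.0°, shortest Δλ = -12.1° (west) — does not cross 180°.
Total crossings: 2.

2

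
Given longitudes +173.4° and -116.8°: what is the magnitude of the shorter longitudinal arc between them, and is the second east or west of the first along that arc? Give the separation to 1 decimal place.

Raw difference: -116.8 − 173.4 = -290.2°.
Normalise into (−180°, 180°]: -290.2° + 360° = 69.8°.
Positive ⇒ the second point lies to the east; separation 69.8°.

69.8° east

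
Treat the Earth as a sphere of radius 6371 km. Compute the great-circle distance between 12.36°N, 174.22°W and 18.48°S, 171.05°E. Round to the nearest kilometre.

Δλ = 171.05 − -174.22 = 345.27°; wrapped into (−180°, 180°]: -14.73°.
Δφ = -18.48 − 12.36 = -30.84°.
a = sin²(Δφ/2) + cos φ₁ · cos φ₂ · sin²(Δλ/2) = 0.085923.
c = 2·atan2(√a, √(1−a)) = 0.59499 rad → d = 6371·c ≈ 3790.68 km.

3791 km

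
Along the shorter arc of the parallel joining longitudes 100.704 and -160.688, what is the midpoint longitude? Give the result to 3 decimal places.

Signed shortest Δλ from +100.704° to -160.688° is +98.608°.
Midpoint longitude = +100.704° + (+98.608°)/2 = +100.704° + 49.304° = +150.008°.
(The naïve average (+100.704 + -160.688)/2 = -29.992° is on the wrong side of the globe.)

+150.008°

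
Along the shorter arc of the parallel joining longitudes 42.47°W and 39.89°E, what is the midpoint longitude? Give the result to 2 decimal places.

1.29°W

Signed shortest Δλ from -42.47° to +39.89° is +82.36°.
Midpoint longitude = -42.47° + (+82.36°)/2 = -42.47° + 41.18° = -1.29°.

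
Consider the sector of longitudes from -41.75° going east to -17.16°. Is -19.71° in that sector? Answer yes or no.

Yes

Band width going east from -41.75° to -17.16°: ((-17.16 − -41.75) mod 360) = 24.59°.
Offset of -19.71° east of the west edge: ((-19.71 − -41.75) mod 360) = 22.04°.
22.04° ≤ 24.59° ⇒ inside.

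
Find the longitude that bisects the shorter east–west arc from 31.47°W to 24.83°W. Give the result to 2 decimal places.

Signed shortest Δλ from -31.47° to -24.83° is +6.64°.
Midpoint longitude = -31.47° + (+6.64°)/2 = -31.47° + 3.32° = -28.15°.

28.15°W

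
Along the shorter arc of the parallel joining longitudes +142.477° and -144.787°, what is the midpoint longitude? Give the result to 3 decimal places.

Signed shortest Δλ from +142.477° to -144.787° is +72.736°.
Midpoint longitude = +142.477° + (+72.736°)/2 = +142.477° + 36.368° = +178.845°.
(The naïve average (+142.477 + -144.787)/2 = -1.155° is on the wrong side of the globe.)

+178.845°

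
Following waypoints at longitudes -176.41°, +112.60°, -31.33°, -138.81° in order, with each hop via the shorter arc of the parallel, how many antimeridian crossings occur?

Leg 1: -176.41° → +112.60°, shortest Δλ = -70.99° (west) — crosses 180°.
Leg 2: +112.60° → -31.33°, shortest Δλ = -143.93° (west) — does not cross 180°.
Leg 3: -31.33° → -138.81°, shortest Δλ = -107.48° (west) — does not cross 180°.
Total crossings: 1.

1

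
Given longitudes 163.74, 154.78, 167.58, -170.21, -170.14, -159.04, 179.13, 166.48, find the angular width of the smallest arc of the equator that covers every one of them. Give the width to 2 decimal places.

46.18°

Sort the longitudes: -170.21°, -170.14°, -159.04°, +154.78°, +163.74°, +166.48°, +167.58°, +179.13°.
Eastward gaps between consecutive values (wrapping around): 0.07°, 11.10°, 313.82°, 8.96°, 2.74°, 1.10°, 11.55°, 10.66°.
Largest gap = 313.82° ⇒ minimal covering band is its complement: 360° − 313.82° = 46.18°.
Band runs from +154.78° eastward to -159.04°, crossing the antimeridian.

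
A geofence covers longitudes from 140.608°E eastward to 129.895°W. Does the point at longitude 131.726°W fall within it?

Band width going east from +140.608° to -129.895°: ((-129.895 − 140.608) mod 360) = 89.497°.
Offset of -131.726° east of the west edge: ((-131.726 − 140.608) mod 360) = 87.666°.
87.666° ≤ 89.497° ⇒ inside.

Yes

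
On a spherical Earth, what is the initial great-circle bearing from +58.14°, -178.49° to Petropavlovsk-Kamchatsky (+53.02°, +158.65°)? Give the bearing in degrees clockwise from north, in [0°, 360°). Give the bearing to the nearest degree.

258°

Δλ = 158.65 − -178.49 = 337.14°; wrapped into (−180°, 180°]: -22.86°.
θ = atan2( sin Δλ · cos φ₂ , cos φ₁ · sin φ₂ − sin φ₁ · cos φ₂ · cos Δλ )
  = atan2(-0.23369, -0.04911) = -101.869° → normalised to [0°, 360°): 258.131°.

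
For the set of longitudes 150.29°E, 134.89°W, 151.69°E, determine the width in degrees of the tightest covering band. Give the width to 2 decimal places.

Sort the longitudes: -134.89°, +150.29°, +151.69°.
Eastward gaps between consecutive values (wrapping around): 285.18°, 1.40°, 73.42°.
Largest gap = 285.18° ⇒ minimal covering band is its complement: 360° − 285.18° = 74.82°.
Band runs from +150.29° eastward to -134.89°, crossing the antimeridian.

74.82°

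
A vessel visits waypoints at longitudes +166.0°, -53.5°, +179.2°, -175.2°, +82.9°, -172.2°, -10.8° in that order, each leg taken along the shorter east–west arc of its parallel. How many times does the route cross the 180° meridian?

5

Leg 1: +166.0° → -53.5°, shortest Δλ = 140.5° (east) — crosses 180°.
Leg 2: -53.5° → +179.2°, shortest Δλ = -127.3° (west) — crosses 180°.
Leg 3: +179.2° → -175.2°, shortest Δλ = 5.6° (east) — crosses 180°.
Leg 4: -175.2° → +82.9°, shortest Δλ = -101.9° (west) — crosses 180°.
Leg 5: +82.9° → -172.2°, shortest Δλ = 104.9° (east) — crosses 180°.
Leg 6: -172.2° → -10.8°, shortest Δλ = 161.4° (east) — does not cross 180°.
Total crossings: 5.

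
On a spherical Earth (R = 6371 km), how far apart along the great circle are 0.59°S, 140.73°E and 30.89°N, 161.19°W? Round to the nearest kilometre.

Δλ = -161.19 − 140.73 = -301.92°; wrapped into (−180°, 180°]: 58.08°.
Δφ = 30.89 − -0.59 = 31.48°.
a = sin²(Δφ/2) + cos φ₁ · cos φ₂ · sin²(Δλ/2) = 0.275787.
c = 2·atan2(√a, √(1−a)) = 1.10579 rad → d = 6371·c ≈ 7045.01 km.

7045 km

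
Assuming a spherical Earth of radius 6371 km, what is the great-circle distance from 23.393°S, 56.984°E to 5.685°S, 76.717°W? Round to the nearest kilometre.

Δλ = -76.717 − 56.984 = -133.701°.
Δφ = -5.685 − -23.393 = 17.708°.
a = sin²(Δφ/2) + cos φ₁ · cos φ₂ · sin²(Δλ/2) = 0.795828.
c = 2·atan2(√a, √(1−a)) = 2.20391 rad → d = 6371·c ≈ 14041.10 km.

14041 km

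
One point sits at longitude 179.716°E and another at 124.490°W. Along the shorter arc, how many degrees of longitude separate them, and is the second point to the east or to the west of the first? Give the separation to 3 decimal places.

55.794° east

Raw difference: -124.490 − 179.716 = -304.206°.
Normalise into (−180°, 180°]: -304.206° + 360° = 55.794°.
Positive ⇒ the second point lies to the east; separation 55.794°.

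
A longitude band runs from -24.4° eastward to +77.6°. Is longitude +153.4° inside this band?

No

Band width going east from -24.4° to +77.6°: ((77.6 − -24.4) mod 360) = 102.0°.
Offset of +153.4° east of the west edge: ((153.4 − -24.4) mod 360) = 177.8°.
177.8° > 102.0° ⇒ outside.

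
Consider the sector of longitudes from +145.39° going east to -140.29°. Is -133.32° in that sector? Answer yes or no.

No

Band width going east from +145.39° to -140.29°: ((-140.29 − 145.39) mod 360) = 74.32°.
Offset of -133.32° east of the west edge: ((-133.32 − 145.39) mod 360) = 81.29°.
81.29° > 74.32° ⇒ outside.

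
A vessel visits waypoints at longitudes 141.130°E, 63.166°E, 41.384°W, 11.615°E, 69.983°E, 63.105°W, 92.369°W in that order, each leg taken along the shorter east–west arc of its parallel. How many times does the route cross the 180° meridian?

Leg 1: +141.130° → +63.166°, shortest Δλ = -77.964° (west) — does not cross 180°.
Leg 2: +63.166° → -41.384°, shortest Δλ = -104.55° (west) — does not cross 180°.
Leg 3: -41.384° → +11.615°, shortest Δλ = 52.999° (east) — does not cross 180°.
Leg 4: +11.615° → +69.983°, shortest Δλ = 58.368° (east) — does not cross 180°.
Leg 5: +69.983° → -63.105°, shortest Δλ = -133.088° (west) — does not cross 180°.
Leg 6: -63.105° → -92.369°, shortest Δλ = -29.264° (west) — does not cross 180°.
Total crossings: 0.

0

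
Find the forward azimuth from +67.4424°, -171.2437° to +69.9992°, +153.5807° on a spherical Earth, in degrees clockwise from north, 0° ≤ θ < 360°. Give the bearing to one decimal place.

Δλ = 153.5807 − -171.2437 = 324.8244°; wrapped into (−180°, 180°]: -35.1756°.
θ = atan2( sin Δλ · cos φ₂ , cos φ₁ · sin φ₂ − sin φ₁ · cos φ₂ · cos Δλ )
  = atan2(-0.19704, 0.10229) = -62.565° → normalised to [0°, 360°): 297.435°.

297.4°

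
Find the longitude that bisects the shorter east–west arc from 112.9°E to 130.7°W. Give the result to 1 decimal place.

Signed shortest Δλ from +112.9° to -130.7° is +116.4°.
Midpoint longitude = +112.9° + (+116.4°)/2 = +112.9° + 58.2° = +171.1°.
(The naïve average (+112.9 + -130.7)/2 = -8.9° is on the wrong side of the globe.)

171.1°E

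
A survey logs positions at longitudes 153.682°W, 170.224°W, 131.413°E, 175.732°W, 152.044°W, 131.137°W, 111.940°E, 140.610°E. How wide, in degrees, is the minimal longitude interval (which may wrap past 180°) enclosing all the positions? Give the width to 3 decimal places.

Sort the longitudes: -175.732°, -170.224°, -153.682°, -152.044°, -131.137°, +111.940°, +131.413°, +140.610°.
Eastward gaps between consecutive values (wrapping around): 5.508°, 16.542°, 1.638°, 20.907°, 243.077°, 19.473°, 9.197°, 43.658°.
Largest gap = 243.077° ⇒ minimal covering band is its complement: 360° − 243.077° = 116.923°.
Band runs from +111.940° eastward to -131.137°, crossing the antimeridian.

116.923°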